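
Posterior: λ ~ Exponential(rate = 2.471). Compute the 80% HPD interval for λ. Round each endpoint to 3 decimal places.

The exponential density is strictly decreasing on [0, ∞), so the HPD interval is anchored at 0: [0, q] with P(λ ≤ q) = 0.80.
q = −ln(1 − 0.80) / 2.471 = 1.6094 / 2.471 = 0.651.

[0.000, 0.651]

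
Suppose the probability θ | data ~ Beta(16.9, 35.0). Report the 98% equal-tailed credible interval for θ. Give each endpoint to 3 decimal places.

Posterior: Beta(16.9, 35.0).
Equal-tailed 98% interval: the 0.01 and 0.99 quantiles of Beta(16.9, 35.0).
Posterior mean ≈ 0.326, SD ≈ 0.064; a Normal approximation gives roughly [0.176, 0.476].
Exact: F⁻¹(0.01) = 0.187; F⁻¹(0.99) = 0.483.

[0.187, 0.483]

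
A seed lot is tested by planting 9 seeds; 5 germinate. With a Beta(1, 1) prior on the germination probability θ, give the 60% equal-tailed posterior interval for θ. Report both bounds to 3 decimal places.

Posterior: Beta(1+5, 1+4) = Beta(6, 5).
Equal-tailed 60% interval: the 0.2 and 0.8 quantiles of Beta(6, 5).
Posterior mean ≈ 0.545, SD ≈ 0.144; a Normal approximation gives roughly [0.424, 0.666].
Exact: F⁻¹(0.2) = 0.419; F⁻¹(0.8) = 0.673.

[0.419, 0.673]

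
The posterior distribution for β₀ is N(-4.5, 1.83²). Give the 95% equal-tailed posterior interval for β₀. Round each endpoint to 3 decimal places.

[-8.087, -0.913]

The posterior is symmetric, so the 95% equal-tailed interval is β₀ = -4.5 ± z·1.83 with z = 1.960.
Half-width: 1.960 × 1.83 = 3.587.
-4.5 − 3.587 = -8.087; -4.5 + 3.587 = -0.913.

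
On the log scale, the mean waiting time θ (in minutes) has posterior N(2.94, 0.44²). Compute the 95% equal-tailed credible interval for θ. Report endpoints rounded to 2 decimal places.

On the log scale the 95% interval is 2.94 ± 1.960 × 0.44 = [2.0776, 3.8024].
Exponentiate: [e^2.0776, e^3.8024] = [7.99, 44.81].

[7.99, 44.81]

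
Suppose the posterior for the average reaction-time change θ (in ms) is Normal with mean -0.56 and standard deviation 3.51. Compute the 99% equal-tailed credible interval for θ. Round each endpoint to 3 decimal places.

[-9.601, 8.481]

The posterior is symmetric, so the 99% equal-tailed interval is θ = -0.56 ± z·3.51 with z = 2.576.
Half-width: 2.576 × 3.51 = 9.041.
-0.56 − 9.041 = -9.601; -0.56 + 9.041 = 8.481.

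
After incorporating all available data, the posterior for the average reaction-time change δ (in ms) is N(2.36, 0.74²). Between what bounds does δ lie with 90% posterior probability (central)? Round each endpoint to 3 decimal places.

The posterior is symmetric, so the 90% equal-tailed interval is δ = 2.36 ± z·0.74 with z = 1.645.
Half-width: 1.645 × 0.74 = 1.217.
2.36 − 1.217 = 1.143; 2.36 + 1.217 = 3.577.

[1.143, 3.577]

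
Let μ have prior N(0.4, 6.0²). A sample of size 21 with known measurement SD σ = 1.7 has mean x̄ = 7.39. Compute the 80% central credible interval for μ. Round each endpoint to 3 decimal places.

Posterior precision = 1/6.0² + 21/1.7² = 0.0278 + 7.2664 = 7.2942, so posterior SD = 0.3703.
Posterior mean = (0.4/6.0² + 21·7.39/1.7²) / 7.2942 = 7.3634.
Interval: 7.3634 ± 1.282 × 0.3703 → [6.889, 7.838].

[6.889, 7.838]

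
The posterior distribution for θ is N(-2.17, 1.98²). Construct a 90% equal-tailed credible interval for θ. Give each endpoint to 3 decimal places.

[-5.427, 1.087]

The posterior is symmetric, so the 90% equal-tailed interval is θ = -2.17 ± z·1.98 with z = 1.645.
Half-width: 1.645 × 1.98 = 3.257.
-2.17 − 3.257 = -5.427; -2.17 + 3.257 = 1.087.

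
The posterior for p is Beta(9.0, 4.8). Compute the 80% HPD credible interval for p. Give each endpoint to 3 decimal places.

[0.504, 0.824]

The posterior is unimodal and skewed, so the HPD interval has equal density at both endpoints and is the shortest 80% interval.
Solving f(0.504) = f(0.824) with F(0.824) − F(0.504) = 0.80 gives [0.504, 0.824].
For comparison, the equal-tailed interval is [0.485, 0.808]; the HPD is narrower and shifted toward the mode.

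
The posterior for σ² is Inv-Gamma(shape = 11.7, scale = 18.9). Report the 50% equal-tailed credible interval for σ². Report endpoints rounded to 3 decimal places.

Inverse-Gamma(11.7, 18.9) quantiles: F⁻¹(0.25) and F⁻¹(0.75).
Equivalently, 1/σ² ~ Gamma(11.7, rate = 18.9); invert its 0.75 and 0.25 quantiles.
Posterior mean ≈ 1.766, SD ≈ 0.567; a Normal approximation gives roughly [1.384, 2.149].
Exact: lower = 1.370; upper = 2.044.

[1.370, 2.044]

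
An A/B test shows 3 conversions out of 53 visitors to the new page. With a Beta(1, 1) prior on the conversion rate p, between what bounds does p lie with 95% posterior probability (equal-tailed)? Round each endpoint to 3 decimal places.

[0.021, 0.154]

Posterior: Beta(1+3, 1+50) = Beta(4, 51).
Equal-tailed 95% interval: the 0.025 and 0.975 quantiles of Beta(4, 51).
Posterior mean ≈ 0.073, SD ≈ 0.035; a Normal approximation gives roughly [0.005, 0.141].
Exact: F⁻¹(0.025) = 0.021; F⁻¹(0.975) = 0.154.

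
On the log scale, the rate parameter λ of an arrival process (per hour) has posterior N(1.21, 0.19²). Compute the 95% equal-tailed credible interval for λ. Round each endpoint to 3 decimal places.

On the log scale the 95% interval is 1.21 ± 1.960 × 0.19 = [0.8376, 1.5824].
Exponentiate: [e^0.8376, e^1.5824] = [2.311, 4.867].

[2.311, 4.867]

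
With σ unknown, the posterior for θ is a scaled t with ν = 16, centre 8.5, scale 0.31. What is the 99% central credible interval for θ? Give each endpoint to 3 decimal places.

The t_16 distribution is symmetric; the 99% interval is 8.5 ± t·0.31 with t_{0.995,16} = 2.921.
Half-width: 2.921 × 0.31 = 0.905.
8.5 − 0.905 = 7.595; 8.5 + 0.905 = 9.405.

[7.595, 9.405]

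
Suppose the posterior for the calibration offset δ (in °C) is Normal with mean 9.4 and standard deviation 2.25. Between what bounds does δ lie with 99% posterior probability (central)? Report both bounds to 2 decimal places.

The posterior is symmetric, so the 99% equal-tailed interval is δ = 9.4 ± z·2.25 with z = 2.576.
Half-width: 2.576 × 2.25 = 5.80.
9.4 − 5.80 = 3.60; 9.4 + 5.80 = 15.20.

[3.60, 15.20]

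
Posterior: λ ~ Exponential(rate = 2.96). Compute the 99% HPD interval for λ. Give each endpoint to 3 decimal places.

The exponential density is strictly decreasing on [0, ∞), so the HPD interval is anchored at 0: [0, q] with P(λ ≤ q) = 0.99.
q = −ln(1 − 0.99) / 2.96 = 4.6052 / 2.96 = 1.556.

[0.000, 1.556]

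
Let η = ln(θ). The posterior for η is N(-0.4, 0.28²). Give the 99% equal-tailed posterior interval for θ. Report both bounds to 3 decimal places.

[0.326, 1.379]

On the log scale the 99% interval is -0.4 ± 2.576 × 0.28 = [-1.1212, 0.3212].
Exponentiate: [e^-1.1212, e^0.3212] = [0.326, 1.379].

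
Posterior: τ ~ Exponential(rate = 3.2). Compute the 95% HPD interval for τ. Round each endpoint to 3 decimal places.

The exponential density is strictly decreasing on [0, ∞), so the HPD interval is anchored at 0: [0, q] with P(τ ≤ q) = 0.95.
q = −ln(1 − 0.95) / 3.2 = 2.9957 / 3.2 = 0.936.

[0.000, 0.936]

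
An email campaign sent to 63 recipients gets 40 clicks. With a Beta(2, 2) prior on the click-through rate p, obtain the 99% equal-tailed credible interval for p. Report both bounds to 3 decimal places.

Posterior: Beta(2+40, 2+23) = Beta(42, 25).
Equal-tailed 99% interval: the 0.005 and 0.995 quantiles of Beta(42, 25).
Posterior mean ≈ 0.627, SD ≈ 0.059; a Normal approximation gives roughly [0.476, 0.778].
Exact: F⁻¹(0.005) = 0.471; F⁻¹(0.995) = 0.769.

[0.471, 0.769]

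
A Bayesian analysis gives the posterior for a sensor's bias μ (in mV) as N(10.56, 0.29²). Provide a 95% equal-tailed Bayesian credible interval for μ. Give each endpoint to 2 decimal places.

[9.99, 11.13]

The posterior is symmetric, so the 95% equal-tailed interval is μ = 10.56 ± z·0.29 with z = 1.960.
Half-width: 1.960 × 0.29 = 0.57.
10.56 − 0.57 = 9.99; 10.56 + 0.57 = 11.13.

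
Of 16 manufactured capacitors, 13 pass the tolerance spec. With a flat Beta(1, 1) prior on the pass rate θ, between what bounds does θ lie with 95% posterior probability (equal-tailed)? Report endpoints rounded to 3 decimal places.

Posterior: Beta(1+13, 1+3) = Beta(14, 4).
Equal-tailed 95% interval: the 0.025 and 0.975 quantiles of Beta(14, 4).
Posterior mean ≈ 0.778, SD ≈ 0.095; a Normal approximation gives roughly [0.591, 0.965].
Exact: F⁻¹(0.025) = 0.566; F⁻¹(0.975) = 0.932.

[0.566, 0.932]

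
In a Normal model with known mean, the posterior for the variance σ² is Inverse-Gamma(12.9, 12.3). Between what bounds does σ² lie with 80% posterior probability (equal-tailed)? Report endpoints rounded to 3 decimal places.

[0.696, 1.436]

Inverse-Gamma(12.9, 12.3) quantiles: F⁻¹(0.1) and F⁻¹(0.9).
Equivalently, 1/σ² ~ Gamma(12.9, rate = 12.3); invert its 0.9 and 0.1 quantiles.
Posterior mean ≈ 1.034, SD ≈ 0.313; a Normal approximation gives roughly [0.632, 1.435].
Exact: lower = 0.696; upper = 1.436.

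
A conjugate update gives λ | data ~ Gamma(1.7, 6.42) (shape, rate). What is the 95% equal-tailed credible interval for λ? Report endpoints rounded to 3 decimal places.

[0.024, 0.785]

Posterior: Gamma(shape 1.7, rate 6.42).
Equal-tailed 95% interval: Gamma(1.7, 6.42) quantiles at 0.025 and 0.975.
Posterior mean ≈ 0.265, SD ≈ 0.203; a Normal approximation gives roughly [-0.133, 0.663].
Exact: lower = 0.024; upper = 0.785.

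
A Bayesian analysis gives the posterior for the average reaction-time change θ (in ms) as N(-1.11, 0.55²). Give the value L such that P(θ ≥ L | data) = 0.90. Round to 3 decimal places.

-1.815

Need L with P(θ ≥ L) = 0.90: L = -1.11 − z_{0.1}·0.55.
z = 1.282; L = -1.11 − 1.282 × 0.55 = -1.815.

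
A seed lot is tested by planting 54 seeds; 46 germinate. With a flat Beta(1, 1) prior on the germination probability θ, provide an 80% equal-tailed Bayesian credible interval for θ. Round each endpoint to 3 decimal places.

Posterior: Beta(1+46, 1+8) = Beta(47, 9).
Equal-tailed 80% interval: the 0.1 and 0.9 quantiles of Beta(47, 9).
Posterior mean ≈ 0.839, SD ≈ 0.049; a Normal approximation gives roughly [0.777, 0.902].
Exact: F⁻¹(0.1) = 0.774; F⁻¹(0.9) = 0.899.

[0.774, 0.899]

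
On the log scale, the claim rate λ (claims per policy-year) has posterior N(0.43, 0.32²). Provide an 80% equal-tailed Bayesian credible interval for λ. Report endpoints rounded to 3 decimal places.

[1.020, 2.317]

On the log scale the 80% interval is 0.43 ± 1.282 × 0.32 = [0.0199, 0.8401].
Exponentiate: [e^0.0199, e^0.8401] = [1.020, 2.317].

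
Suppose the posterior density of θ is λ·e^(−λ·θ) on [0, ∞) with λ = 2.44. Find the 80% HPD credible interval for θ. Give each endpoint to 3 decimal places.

The exponential density is strictly decreasing on [0, ∞), so the HPD interval is anchored at 0: [0, q] with P(θ ≤ q) = 0.80.
q = −ln(1 − 0.80) / 2.44 = 1.6094 / 2.44 = 0.660.

[0.000, 0.660]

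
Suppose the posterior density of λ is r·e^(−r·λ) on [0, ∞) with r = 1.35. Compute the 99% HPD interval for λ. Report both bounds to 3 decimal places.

The exponential density is strictly decreasing on [0, ∞), so the HPD interval is anchored at 0: [0, q] with P(λ ≤ q) = 0.99.
q = −ln(1 − 0.99) / 1.35 = 4.6052 / 1.35 = 3.411.

[0.000, 3.411]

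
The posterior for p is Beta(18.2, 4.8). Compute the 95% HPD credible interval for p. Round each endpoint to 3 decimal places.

[0.628, 0.940]

The posterior is unimodal and skewed, so the HPD interval has equal density at both endpoints and is the shortest 95% interval.
Solving f(0.628) = f(0.940) with F(0.940) − F(0.628) = 0.95 gives [0.628, 0.940].
For comparison, the equal-tailed interval is [0.608, 0.927]; the HPD is narrower and shifted toward the mode.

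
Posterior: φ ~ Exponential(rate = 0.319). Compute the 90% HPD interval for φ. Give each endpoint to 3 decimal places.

The exponential density is strictly decreasing on [0, ∞), so the HPD interval is anchored at 0: [0, q] with P(φ ≤ q) = 0.90.
q = −ln(1 − 0.90) / 0.319 = 2.3026 / 0.319 = 7.218.

[0.000, 7.218]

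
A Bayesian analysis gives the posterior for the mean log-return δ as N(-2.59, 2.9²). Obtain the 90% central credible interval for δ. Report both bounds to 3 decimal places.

The posterior is symmetric, so the 90% equal-tailed interval is δ = -2.59 ± z·2.9 with z = 1.645.
Half-width: 1.645 × 2.9 = 4.770.
-2.59 − 4.770 = -7.360; -2.59 + 4.770 = 2.180.

[-7.360, 2.180]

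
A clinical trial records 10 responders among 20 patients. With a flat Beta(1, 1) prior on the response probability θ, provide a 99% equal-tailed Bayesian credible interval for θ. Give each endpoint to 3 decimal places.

Posterior: Beta(1+10, 1+10) = Beta(11, 11).
Equal-tailed 99% interval: the 0.005 and 0.995 quantiles of Beta(11, 11).
Posterior mean ≈ 0.500, SD ≈ 0.104; a Normal approximation gives roughly [0.231, 0.769].
Exact: F⁻¹(0.005) = 0.242; F⁻¹(0.995) = 0.758.

[0.242, 0.758]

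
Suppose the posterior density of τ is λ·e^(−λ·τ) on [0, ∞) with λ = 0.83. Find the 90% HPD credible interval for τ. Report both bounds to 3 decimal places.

[0.000, 2.774]

The exponential density is strictly decreasing on [0, ∞), so the HPD interval is anchored at 0: [0, q] with P(τ ≤ q) = 0.90.
q = −ln(1 − 0.90) / 0.83 = 2.3026 / 0.83 = 2.774.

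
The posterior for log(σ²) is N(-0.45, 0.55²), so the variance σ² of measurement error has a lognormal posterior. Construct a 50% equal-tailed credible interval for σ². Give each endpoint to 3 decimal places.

[0.440, 0.924]

On the log scale the 50% interval is -0.45 ± 0.674 × 0.55 = [-0.8210, -0.0790].
Exponentiate: [e^-0.8210, e^-0.0790] = [0.440, 0.924].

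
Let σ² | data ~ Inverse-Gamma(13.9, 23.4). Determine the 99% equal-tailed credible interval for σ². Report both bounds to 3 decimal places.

[0.923, 3.796]

Inverse-Gamma(13.9, 23.4) quantiles: F⁻¹(0.005) and F⁻¹(0.995).
Equivalently, 1/σ² ~ Gamma(13.9, rate = 23.4); invert its 0.995 and 0.005 quantiles.
Posterior mean ≈ 1.814, SD ≈ 0.526; a Normal approximation gives roughly [0.459, 3.168].
Exact: lower = 0.923; upper = 3.796.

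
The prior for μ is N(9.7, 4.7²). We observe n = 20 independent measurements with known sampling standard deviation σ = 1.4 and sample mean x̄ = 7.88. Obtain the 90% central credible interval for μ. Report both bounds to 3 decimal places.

Posterior precision = 1/4.7² + 20/1.4² = 0.0453 + 10.2041 = 10.2494, so posterior SD = 0.3124.
Posterior mean = (9.7/4.7² + 20·7.88/1.4²) / 10.2494 = 7.8880.
Interval: 7.8880 ± 1.645 × 0.3124 → [7.374, 8.402].

[7.374, 8.402]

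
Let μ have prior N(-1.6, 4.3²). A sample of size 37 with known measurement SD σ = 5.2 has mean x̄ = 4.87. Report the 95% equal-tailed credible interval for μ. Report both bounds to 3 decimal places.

Posterior precision = 1/4.3² + 37/5.2² = 0.0541 + 1.3683 = 1.4224, so posterior SD = 0.8385.
Posterior mean = (-1.6/4.3² + 37·4.87/5.2²) / 1.4224 = 4.6240.
Interval: 4.6240 ± 1.960 × 0.8385 → [2.981, 6.267].

[2.981, 6.267]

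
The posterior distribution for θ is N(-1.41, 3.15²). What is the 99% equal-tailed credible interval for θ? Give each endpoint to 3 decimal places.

[-9.524, 6.704]

The posterior is symmetric, so the 99% equal-tailed interval is θ = -1.41 ± z·3.15 with z = 2.576.
Half-width: 2.576 × 3.15 = 8.114.
-1.41 − 8.114 = -9.524; -1.41 + 8.114 = 6.704.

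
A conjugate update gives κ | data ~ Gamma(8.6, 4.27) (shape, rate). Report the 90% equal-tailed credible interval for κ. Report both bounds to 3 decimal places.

[1.032, 3.260]

Posterior: Gamma(shape 8.6, rate 4.27).
Equal-tailed 90% interval: Gamma(8.6, 4.27) quantiles at 0.05 and 0.95.
Posterior mean ≈ 2.014, SD ≈ 0.687; a Normal approximation gives roughly [0.884, 3.144].
Exact: lower = 1.032; upper = 3.260.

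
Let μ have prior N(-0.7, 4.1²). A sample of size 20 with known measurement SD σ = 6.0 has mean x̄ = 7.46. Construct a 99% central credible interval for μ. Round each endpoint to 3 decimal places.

[3.386, 9.955]

Posterior precision = 1/4.1² + 20/6.0² = 0.0595 + 0.5556 = 0.6150, so posterior SD = 1.2751.
Posterior mean = (-0.7/4.1² + 20·7.46/6.0²) / 0.6150 = 6.6707.
Interval: 6.6707 ± 2.576 × 1.2751 → [3.386, 9.955].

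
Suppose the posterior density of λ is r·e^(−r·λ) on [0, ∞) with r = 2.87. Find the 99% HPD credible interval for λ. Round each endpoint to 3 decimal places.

The exponential density is strictly decreasing on [0, ∞), so the HPD interval is anchored at 0: [0, q] with P(λ ≤ q) = 0.99.
q = −ln(1 − 0.99) / 2.87 = 4.6052 / 2.87 = 1.605.

[0.000, 1.605]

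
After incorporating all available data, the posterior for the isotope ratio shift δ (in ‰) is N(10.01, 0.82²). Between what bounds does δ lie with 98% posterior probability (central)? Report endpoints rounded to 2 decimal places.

The posterior is symmetric, so the 98% equal-tailed interval is δ = 10.01 ± z·0.82 with z = 2.326.
Half-width: 2.326 × 0.82 = 1.91.
10.01 − 1.91 = 8.10; 10.01 + 1.91 = 11.92.

[8.10, 11.92]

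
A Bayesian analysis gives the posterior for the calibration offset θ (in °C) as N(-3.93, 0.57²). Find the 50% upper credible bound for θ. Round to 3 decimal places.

-3.930

Need U with P(θ ≤ U) = 0.50: U = -3.93 + z_{0.5}·0.57.
z = 0.000; U = -3.93 + 0.000 × 0.57 = -3.930.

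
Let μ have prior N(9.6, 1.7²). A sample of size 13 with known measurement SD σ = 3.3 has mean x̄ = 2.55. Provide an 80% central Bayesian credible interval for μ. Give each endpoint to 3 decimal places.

Posterior precision = 1/1.7² + 13/3.3² = 0.3460 + 1.1938 = 1.5398, so posterior SD = 0.8059.
Posterior mean = (9.6/1.7² + 13·2.55/3.3²) / 1.5398 = 4.1343.
Interval: 4.1343 ± 1.282 × 0.8059 → [3.102, 5.167].

[3.102, 5.167]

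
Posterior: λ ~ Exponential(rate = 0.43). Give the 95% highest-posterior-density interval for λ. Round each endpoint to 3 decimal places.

[0.000, 6.967]

The exponential density is strictly decreasing on [0, ∞), so the HPD interval is anchored at 0: [0, q] with P(λ ≤ q) = 0.95.
q = −ln(1 − 0.95) / 0.43 = 2.9957 / 0.43 = 6.967.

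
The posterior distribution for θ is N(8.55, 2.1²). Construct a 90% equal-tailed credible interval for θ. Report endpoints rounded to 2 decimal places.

[5.10, 12.00]

The posterior is symmetric, so the 90% equal-tailed interval is θ = 8.55 ± z·2.1 with z = 1.645.
Half-width: 1.645 × 2.1 = 3.45.
8.55 − 3.45 = 5.10; 8.55 + 3.45 = 12.00.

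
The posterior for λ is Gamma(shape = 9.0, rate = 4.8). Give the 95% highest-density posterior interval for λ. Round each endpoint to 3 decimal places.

The posterior is unimodal and skewed, so the HPD interval has equal density at both endpoints and is the shortest 95% interval.
Solving f(0.755) = f(3.120) with F(3.120) − F(0.755) = 0.95 gives [0.755, 3.120].
For comparison, the equal-tailed interval is [0.857, 3.284]; the HPD is narrower and shifted toward the mode.

[0.755, 3.120]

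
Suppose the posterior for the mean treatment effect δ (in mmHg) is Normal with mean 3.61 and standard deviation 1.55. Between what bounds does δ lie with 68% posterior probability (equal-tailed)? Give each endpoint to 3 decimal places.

The posterior is symmetric, so the 68% equal-tailed interval is δ = 3.61 ± z·1.55 with z = 0.994.
Half-width: 0.994 × 1.55 = 1.541.
3.61 − 1.541 = 2.069; 3.61 + 1.541 = 5.151.

[2.069, 5.151]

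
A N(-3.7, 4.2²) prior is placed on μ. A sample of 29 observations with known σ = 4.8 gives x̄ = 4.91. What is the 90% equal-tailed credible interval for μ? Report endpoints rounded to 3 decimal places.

[3.105, 5.973]

Posterior precision = 1/4.2² + 29/4.8² = 0.0567 + 1.2587 = 1.3154, so posterior SD = 0.8719.
Posterior mean = (-3.7/4.2² + 29·4.91/4.8²) / 1.3154 = 4.5389.
Interval: 4.5389 ± 1.645 × 0.8719 → [3.105, 5.973].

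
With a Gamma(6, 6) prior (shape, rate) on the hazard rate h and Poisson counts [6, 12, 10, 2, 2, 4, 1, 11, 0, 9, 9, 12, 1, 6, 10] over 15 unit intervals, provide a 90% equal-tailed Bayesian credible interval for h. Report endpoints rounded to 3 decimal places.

Posterior: Gamma(6+95, 6+15) = Gamma(101, 21) (shape, rate).
Equal-tailed 90% interval: Gamma(101, 21) quantiles at 0.05 and 0.95.
Posterior mean ≈ 4.810, SD ≈ 0.479; a Normal approximation gives roughly [4.022, 5.597].
Exact: lower = 4.050; upper = 5.623.

[4.050, 5.623]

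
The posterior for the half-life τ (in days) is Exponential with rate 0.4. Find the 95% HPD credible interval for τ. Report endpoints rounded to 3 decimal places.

[0.000, 7.489]

The exponential density is strictly decreasing on [0, ∞), so the HPD interval is anchored at 0: [0, q] with P(τ ≤ q) = 0.95.
q = −ln(1 − 0.95) / 0.4 = 2.9957 / 0.4 = 7.489.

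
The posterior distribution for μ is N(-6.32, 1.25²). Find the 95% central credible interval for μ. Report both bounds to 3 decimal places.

[-8.770, -3.870]

The posterior is symmetric, so the 95% equal-tailed interval is μ = -6.32 ± z·1.25 with z = 1.960.
Half-width: 1.960 × 1.25 = 2.450.
-6.32 − 2.450 = -8.770; -6.32 + 2.450 = -3.870.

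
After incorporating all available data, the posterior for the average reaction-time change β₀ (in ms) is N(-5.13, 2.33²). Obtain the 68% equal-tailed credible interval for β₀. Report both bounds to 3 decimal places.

[-7.447, -2.813]

The posterior is symmetric, so the 68% equal-tailed interval is β₀ = -5.13 ± z·2.33 with z = 0.994.
Half-width: 0.994 × 2.33 = 2.317.
-5.13 − 2.317 = -7.447; -5.13 + 2.317 = -2.813.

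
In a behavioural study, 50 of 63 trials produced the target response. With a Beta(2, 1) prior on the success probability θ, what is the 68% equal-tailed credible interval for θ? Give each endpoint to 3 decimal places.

Posterior: Beta(2+50, 1+13) = Beta(52, 14).
Equal-tailed 68% interval: the 0.16 and 0.84 quantiles of Beta(52, 14).
Posterior mean ≈ 0.788, SD ≈ 0.050; a Normal approximation gives roughly [0.738, 0.838].
Exact: F⁻¹(0.16) = 0.738; F⁻¹(0.84) = 0.838.

[0.738, 0.838]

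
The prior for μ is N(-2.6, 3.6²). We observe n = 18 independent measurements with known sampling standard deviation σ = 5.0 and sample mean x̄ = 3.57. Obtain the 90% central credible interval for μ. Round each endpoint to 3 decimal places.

Posterior precision = 1/3.6² + 18/5.0² = 0.0772 + 0.7200 = 0.7972, so posterior SD = 1.1200.
Posterior mean = (-2.6/3.6² + 18·3.57/5.0²) / 0.7972 = 2.9728.
Interval: 2.9728 ± 1.645 × 1.1200 → [1.131, 4.815].

[1.131, 4.815]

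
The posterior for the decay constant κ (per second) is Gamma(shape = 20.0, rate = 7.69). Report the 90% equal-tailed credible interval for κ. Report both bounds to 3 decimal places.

[1.724, 3.625]

Posterior: Gamma(shape 20.0, rate 7.69).
Equal-tailed 90% interval: Gamma(20.0, 7.69) quantiles at 0.05 and 0.95.
Posterior mean ≈ 2.601, SD ≈ 0.582; a Normal approximation gives roughly [1.644, 3.557].
Exact: lower = 1.724; upper = 3.625.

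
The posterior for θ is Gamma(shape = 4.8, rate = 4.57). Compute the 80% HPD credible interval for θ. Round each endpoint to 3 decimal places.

The posterior is unimodal and skewed, so the HPD interval has equal density at both endpoints and is the shortest 80% interval.
Solving f(0.390) = f(1.522) with F(1.522) − F(0.390) = 0.80 gives [0.390, 1.522].
For comparison, the equal-tailed interval is [0.502, 1.692]; the HPD is narrower and shifted toward the mode.

[0.390, 1.522]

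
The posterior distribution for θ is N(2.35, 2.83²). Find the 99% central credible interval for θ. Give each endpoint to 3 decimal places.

The posterior is symmetric, so the 99% equal-tailed interval is θ = 2.35 ± z·2.83 with z = 2.576.
Half-width: 2.576 × 2.83 = 7.290.
2.35 − 7.290 = -4.940; 2.35 + 7.290 = 9.640.

[-4.940, 9.640]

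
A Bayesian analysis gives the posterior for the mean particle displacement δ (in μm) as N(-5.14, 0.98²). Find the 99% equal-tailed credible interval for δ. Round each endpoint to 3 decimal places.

[-7.664, -2.616]

The posterior is symmetric, so the 99% equal-tailed interval is δ = -5.14 ± z·0.98 with z = 2.576.
Half-width: 2.576 × 0.98 = 2.524.
-5.14 − 2.524 = -7.664; -5.14 + 2.524 = -2.616.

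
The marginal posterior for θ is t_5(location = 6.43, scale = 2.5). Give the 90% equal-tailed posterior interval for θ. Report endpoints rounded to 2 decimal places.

[1.39, 11.47]

The t_5 distribution is symmetric; the 90% interval is 6.43 ± t·2.5 with t_{0.95,5} = 2.015.
Half-width: 2.015 × 2.5 = 5.04.
6.43 − 5.04 = 1.39; 6.43 + 5.04 = 11.47.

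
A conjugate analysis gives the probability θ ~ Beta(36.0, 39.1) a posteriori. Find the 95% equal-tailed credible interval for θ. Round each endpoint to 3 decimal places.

Posterior: Beta(36.0, 39.1).
Equal-tailed 95% interval: the 0.025 and 0.975 quantiles of Beta(36.0, 39.1).
Posterior mean ≈ 0.479, SD ≈ 0.057; a Normal approximation gives roughly [0.367, 0.592].
Exact: F⁻¹(0.025) = 0.368; F⁻¹(0.975) = 0.592.

[0.368, 0.592]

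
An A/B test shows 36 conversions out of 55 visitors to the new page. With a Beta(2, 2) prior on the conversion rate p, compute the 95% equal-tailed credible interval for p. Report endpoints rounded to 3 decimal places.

[0.519, 0.760]

Posterior: Beta(2+36, 2+19) = Beta(38, 21).
Equal-tailed 95% interval: the 0.025 and 0.975 quantiles of Beta(38, 21).
Posterior mean ≈ 0.644, SD ≈ 0.062; a Normal approximation gives roughly [0.523, 0.765].
Exact: F⁻¹(0.025) = 0.519; F⁻¹(0.975) = 0.760.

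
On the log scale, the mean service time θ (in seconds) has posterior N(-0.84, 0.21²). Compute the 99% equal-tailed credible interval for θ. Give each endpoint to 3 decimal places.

[0.251, 0.742]

On the log scale the 99% interval is -0.84 ± 2.576 × 0.21 = [-1.3809, -0.2991].
Exponentiate: [e^-1.3809, e^-0.2991] = [0.251, 0.742].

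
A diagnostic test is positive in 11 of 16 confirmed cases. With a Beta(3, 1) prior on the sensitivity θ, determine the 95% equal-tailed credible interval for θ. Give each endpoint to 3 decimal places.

[0.488, 0.874]

Posterior: Beta(3+11, 1+5) = Beta(14, 6).
Equal-tailed 95% interval: the 0.025 and 0.975 quantiles of Beta(14, 6).
Posterior mean ≈ 0.700, SD ≈ 0.100; a Normal approximation gives roughly [0.504, 0.896].
Exact: F⁻¹(0.025) = 0.488; F⁻¹(0.975) = 0.874.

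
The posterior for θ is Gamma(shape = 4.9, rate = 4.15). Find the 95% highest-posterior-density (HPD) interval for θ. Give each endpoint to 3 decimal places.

[0.278, 2.237]

The posterior is unimodal and skewed, so the HPD interval has equal density at both endpoints and is the shortest 95% interval.
Solving f(0.278) = f(2.237) with F(2.237) − F(0.278) = 0.95 gives [0.278, 2.237].
For comparison, the equal-tailed interval is [0.378, 2.433]; the HPD is narrower and shifted toward the mode.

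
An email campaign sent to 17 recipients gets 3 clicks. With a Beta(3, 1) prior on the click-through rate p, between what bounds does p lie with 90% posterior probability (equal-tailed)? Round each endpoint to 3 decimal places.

Posterior: Beta(3+3, 1+14) = Beta(6, 15).
Equal-tailed 90% interval: the 0.05 and 0.95 quantiles of Beta(6, 15).
Posterior mean ≈ 0.286, SD ≈ 0.096; a Normal approximation gives roughly [0.127, 0.444].
Exact: F⁻¹(0.05) = 0.140; F⁻¹(0.95) = 0.456.

[0.140, 0.456]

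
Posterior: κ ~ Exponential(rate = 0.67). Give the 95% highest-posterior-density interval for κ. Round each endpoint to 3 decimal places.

[0.000, 4.471]

The exponential density is strictly decreasing on [0, ∞), so the HPD interval is anchored at 0: [0, q] with P(κ ≤ q) = 0.95.
q = −ln(1 − 0.95) / 0.67 = 2.9957 / 0.67 = 4.471.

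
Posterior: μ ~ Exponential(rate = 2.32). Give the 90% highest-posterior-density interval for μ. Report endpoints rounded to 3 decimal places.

[0.000, 0.992]

The exponential density is strictly decreasing on [0, ∞), so the HPD interval is anchored at 0: [0, q] with P(μ ≤ q) = 0.90.
q = −ln(1 − 0.90) / 2.32 = 2.3026 / 2.32 = 0.992.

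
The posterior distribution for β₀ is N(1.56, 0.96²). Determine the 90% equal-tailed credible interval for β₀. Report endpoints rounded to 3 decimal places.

[-0.019, 3.139]

The posterior is symmetric, so the 90% equal-tailed interval is β₀ = 1.56 ± z·0.96 with z = 1.645.
Half-width: 1.645 × 0.96 = 1.579.
1.56 − 1.579 = -0.019; 1.56 + 1.579 = 3.139.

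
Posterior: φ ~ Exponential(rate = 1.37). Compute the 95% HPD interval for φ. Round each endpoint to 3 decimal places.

[0.000, 2.187]

The exponential density is strictly decreasing on [0, ∞), so the HPD interval is anchored at 0: [0, q] with P(φ ≤ q) = 0.95.
q = −ln(1 − 0.95) / 1.37 = 2.9957 / 1.37 = 2.187.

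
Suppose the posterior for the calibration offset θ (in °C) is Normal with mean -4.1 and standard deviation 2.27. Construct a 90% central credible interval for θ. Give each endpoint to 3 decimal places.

The posterior is symmetric, so the 90% equal-tailed interval is θ = -4.1 ± z·2.27 with z = 1.645.
Half-width: 1.645 × 2.27 = 3.734.
-4.1 − 3.734 = -7.834; -4.1 + 3.734 = -0.366.

[-7.834, -0.366]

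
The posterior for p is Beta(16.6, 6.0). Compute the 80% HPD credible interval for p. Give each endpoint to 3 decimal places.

[0.629, 0.860]

The posterior is unimodal and skewed, so the HPD interval has equal density at both endpoints and is the shortest 80% interval.
Solving f(0.629) = f(0.860) with F(0.860) − F(0.629) = 0.80 gives [0.629, 0.860].
For comparison, the equal-tailed interval is [0.613, 0.847]; the HPD is narrower and shifted toward the mode.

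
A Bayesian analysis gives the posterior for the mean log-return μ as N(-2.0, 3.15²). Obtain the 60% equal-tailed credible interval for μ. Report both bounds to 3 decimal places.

[-4.651, 0.651]

The posterior is symmetric, so the 60% equal-tailed interval is μ = -2.0 ± z·3.15 with z = 0.842.
Half-width: 0.842 × 3.15 = 2.651.
-2.0 − 2.651 = -4.651; -2.0 + 2.651 = 0.651.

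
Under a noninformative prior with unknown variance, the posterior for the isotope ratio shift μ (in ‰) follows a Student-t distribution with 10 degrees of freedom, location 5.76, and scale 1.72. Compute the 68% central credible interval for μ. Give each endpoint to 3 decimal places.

[3.960, 7.560]

The t_10 distribution is symmetric; the 68% interval is 5.76 ± t·1.72 with t_{0.84,10} = 1.046.
Half-width: 1.046 × 1.72 = 1.800.
5.76 − 1.800 = 3.960; 5.76 + 1.800 = 7.560.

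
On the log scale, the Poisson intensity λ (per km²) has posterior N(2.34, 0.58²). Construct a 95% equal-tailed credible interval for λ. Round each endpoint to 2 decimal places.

[3.33, 32.36]

On the log scale the 95% interval is 2.34 ± 1.960 × 0.58 = [1.2032, 3.4768].
Exponentiate: [e^1.2032, e^3.4768] = [3.33, 32.36].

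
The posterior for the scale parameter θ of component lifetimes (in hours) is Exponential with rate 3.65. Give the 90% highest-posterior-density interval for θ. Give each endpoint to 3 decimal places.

[0.000, 0.631]

The exponential density is strictly decreasing on [0, ∞), so the HPD interval is anchored at 0: [0, q] with P(θ ≤ q) = 0.90.
q = −ln(1 − 0.90) / 3.65 = 2.3026 / 3.65 = 0.631.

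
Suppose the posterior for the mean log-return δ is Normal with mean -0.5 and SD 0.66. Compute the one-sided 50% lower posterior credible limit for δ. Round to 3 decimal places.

Need L with P(δ ≥ L) = 0.50: L = -0.5 − z_{0.5}·0.66.
z = 0.000; L = -0.5 − 0.000 × 0.66 = -0.500.

-0.500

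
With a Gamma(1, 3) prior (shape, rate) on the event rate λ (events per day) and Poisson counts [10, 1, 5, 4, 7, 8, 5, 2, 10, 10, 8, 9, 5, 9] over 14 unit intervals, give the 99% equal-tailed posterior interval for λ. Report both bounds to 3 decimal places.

Posterior: Gamma(1+93, 3+14) = Gamma(94, 17) (shape, rate).
Equal-tailed 99% interval: Gamma(94, 17) quantiles at 0.005 and 0.995.
Posterior mean ≈ 5.529, SD ≈ 0.570; a Normal approximation gives roughly [4.060, 6.998].
Exact: lower = 4.171; upper = 7.109.

[4.171, 7.109]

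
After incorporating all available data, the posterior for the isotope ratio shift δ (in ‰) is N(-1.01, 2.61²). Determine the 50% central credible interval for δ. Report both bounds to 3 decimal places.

[-2.770, 0.750]

The posterior is symmetric, so the 50% equal-tailed interval is δ = -1.01 ± z·2.61 with z = 0.674.
Half-width: 0.674 × 2.61 = 1.760.
-1.01 − 1.760 = -2.770; -1.01 + 1.760 = 0.750.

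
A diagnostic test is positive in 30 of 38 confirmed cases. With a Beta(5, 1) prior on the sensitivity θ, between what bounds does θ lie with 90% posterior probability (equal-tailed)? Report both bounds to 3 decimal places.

[0.689, 0.886]

Posterior: Beta(5+30, 1+8) = Beta(35, 9).
Equal-tailed 90% interval: the 0.05 and 0.95 quantiles of Beta(35, 9).
Posterior mean ≈ 0.795, SD ≈ 0.060; a Normal approximation gives roughly [0.697, 0.894].
Exact: F⁻¹(0.05) = 0.689; F⁻¹(0.95) = 0.886.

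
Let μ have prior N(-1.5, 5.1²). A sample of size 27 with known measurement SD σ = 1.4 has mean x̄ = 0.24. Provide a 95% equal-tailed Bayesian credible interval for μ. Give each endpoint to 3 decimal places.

Posterior precision = 1/5.1² + 27/1.4² = 0.0384 + 13.7755 = 13.8140, so posterior SD = 0.2691.
Posterior mean = (-1.5/5.1² + 27·0.24/1.4²) / 13.8140 = 0.2352.
Interval: 0.2352 ± 1.960 × 0.2691 → [-0.292, 0.762].

[-0.292, 0.762]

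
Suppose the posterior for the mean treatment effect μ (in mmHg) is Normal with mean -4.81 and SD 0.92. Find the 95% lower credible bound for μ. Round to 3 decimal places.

-6.323

Need L with P(μ ≥ L) = 0.95: L = -4.81 − z_{0.05}·0.92.
z = 1.645; L = -4.81 − 1.645 × 0.92 = -6.323.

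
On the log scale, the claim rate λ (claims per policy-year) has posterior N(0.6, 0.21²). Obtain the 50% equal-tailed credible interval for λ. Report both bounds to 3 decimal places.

[1.581, 2.099]

On the log scale the 50% interval is 0.6 ± 0.674 × 0.21 = [0.4584, 0.7416].
Exponentiate: [e^0.4584, e^0.7416] = [1.581, 2.099].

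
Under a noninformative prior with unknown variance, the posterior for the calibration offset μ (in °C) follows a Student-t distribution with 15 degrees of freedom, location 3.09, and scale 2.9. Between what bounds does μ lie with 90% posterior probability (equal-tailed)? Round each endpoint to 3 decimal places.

The t_15 distribution is symmetric; the 90% interval is 3.09 ± t·2.9 with t_{0.95,15} = 1.753.
Half-width: 1.753 × 2.9 = 5.084.
3.09 − 5.084 = -1.994; 3.09 + 5.084 = 8.174.

[-1.994, 8.174]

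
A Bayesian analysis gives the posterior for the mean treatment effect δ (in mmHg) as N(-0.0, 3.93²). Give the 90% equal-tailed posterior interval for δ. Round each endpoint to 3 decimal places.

The posterior is symmetric, so the 90% equal-tailed interval is δ = -0.0 ± z·3.93 with z = 1.645.
Half-width: 1.645 × 3.93 = 6.464.
-0.0 − 6.464 = -6.464; -0.0 + 6.464 = 6.464.

[-6.464, 6.464]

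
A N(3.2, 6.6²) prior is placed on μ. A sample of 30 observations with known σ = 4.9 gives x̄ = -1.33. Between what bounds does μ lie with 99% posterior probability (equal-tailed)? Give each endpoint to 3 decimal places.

Posterior precision = 1/6.6² + 30/4.9² = 0.0230 + 1.2495 = 1.2724, so posterior SD = 0.8865.
Posterior mean = (3.2/6.6² + 30·-1.33/4.9²) / 1.2724 = -1.2483.
Interval: -1.2483 ± 2.576 × 0.8865 → [-3.532, 1.035].

[-3.532, 1.035]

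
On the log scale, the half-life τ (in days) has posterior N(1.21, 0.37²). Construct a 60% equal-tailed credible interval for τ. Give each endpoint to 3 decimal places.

[2.456, 4.579]

On the log scale the 60% interval is 1.21 ± 0.842 × 0.37 = [0.8986, 1.5214].
Exponentiate: [e^0.8986, e^1.5214] = [2.456, 4.579].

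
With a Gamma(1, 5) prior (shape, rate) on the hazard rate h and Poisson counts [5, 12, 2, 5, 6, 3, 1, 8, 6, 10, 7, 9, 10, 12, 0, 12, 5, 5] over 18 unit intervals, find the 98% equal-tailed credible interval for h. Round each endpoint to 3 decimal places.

Posterior: Gamma(1+118, 5+18) = Gamma(119, 23) (shape, rate).
Equal-tailed 98% interval: Gamma(119, 23) quantiles at 0.01 and 0.99.
Posterior mean ≈ 5.174, SD ≈ 0.474; a Normal approximation gives roughly [4.071, 6.277].
Exact: lower = 4.135; upper = 6.341.

[4.135, 6.341]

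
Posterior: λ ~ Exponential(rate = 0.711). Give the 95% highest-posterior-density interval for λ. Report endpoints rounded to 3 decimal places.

The exponential density is strictly decreasing on [0, ∞), so the HPD interval is anchored at 0: [0, q] with P(λ ≤ q) = 0.95.
q = −ln(1 − 0.95) / 0.711 = 2.9957 / 0.711 = 4.213.

[0.000, 4.213]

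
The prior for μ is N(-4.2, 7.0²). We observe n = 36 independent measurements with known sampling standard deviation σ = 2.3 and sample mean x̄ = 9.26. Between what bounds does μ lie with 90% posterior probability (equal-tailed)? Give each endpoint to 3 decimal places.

[8.590, 9.849]

Posterior precision = 1/7.0² + 36/2.3² = 0.0204 + 6.8053 = 6.8257, so posterior SD = 0.3828.
Posterior mean = (-4.2/7.0² + 36·9.26/2.3²) / 6.8257 = 9.2198.
Interval: 9.2198 ± 1.645 × 0.3828 → [8.590, 9.849].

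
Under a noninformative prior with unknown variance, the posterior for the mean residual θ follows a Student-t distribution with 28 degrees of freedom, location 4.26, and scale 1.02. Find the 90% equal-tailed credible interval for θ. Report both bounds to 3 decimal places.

[2.525, 5.995]

The t_28 distribution is symmetric; the 90% interval is 4.26 ± t·1.02 with t_{0.95,28} = 1.701.
Half-width: 1.701 × 1.02 = 1.735.
4.26 − 1.735 = 2.525; 4.26 + 1.735 = 5.995.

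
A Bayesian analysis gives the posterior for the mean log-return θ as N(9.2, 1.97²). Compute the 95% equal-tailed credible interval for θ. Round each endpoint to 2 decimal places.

[5.34, 13.06]

The posterior is symmetric, so the 95% equal-tailed interval is θ = 9.2 ± z·1.97 with z = 1.960.
Half-width: 1.960 × 1.97 = 3.86.
9.2 − 3.86 = 5.34; 9.2 + 3.86 = 13.06.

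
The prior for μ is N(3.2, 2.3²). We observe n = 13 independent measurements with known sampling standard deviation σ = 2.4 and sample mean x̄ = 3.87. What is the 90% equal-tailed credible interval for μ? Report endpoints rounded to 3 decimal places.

Posterior precision = 1/2.3² + 13/2.4² = 0.1890 + 2.2569 = 2.4460, so posterior SD = 0.6394.
Posterior mean = (3.2/2.3² + 13·3.87/2.4²) / 2.4460 = 3.8182.
Interval: 3.8182 ± 1.645 × 0.6394 → [2.766, 4.870].

[2.766, 4.870]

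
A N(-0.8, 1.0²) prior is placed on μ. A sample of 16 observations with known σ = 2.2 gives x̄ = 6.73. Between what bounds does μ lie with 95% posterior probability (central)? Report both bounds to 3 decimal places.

[4.037, 5.926]

Posterior precision = 1/1.0² + 16/2.2² = 1.0000 + 3.3058 = 4.3058, so posterior SD = 0.4819.
Posterior mean = (-0.8/1.0² + 16·6.73/2.2²) / 4.3058 = 4.9812.
Interval: 4.9812 ± 1.960 × 0.4819 → [4.037, 5.926].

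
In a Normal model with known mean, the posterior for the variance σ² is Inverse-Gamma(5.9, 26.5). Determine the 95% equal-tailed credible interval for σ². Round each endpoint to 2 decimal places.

[2.30, 12.37]

Inverse-Gamma(5.9, 26.5) quantiles: F⁻¹(0.025) and F⁻¹(0.975).
Equivalently, 1/σ² ~ Gamma(5.9, rate = 26.5); invert its 0.975 and 0.025 quantiles.
Posterior mean ≈ 5.41, SD ≈ 2.74; a Normal approximation gives roughly [0.04, 10.78].
Exact: lower = 2.30; upper = 12.37.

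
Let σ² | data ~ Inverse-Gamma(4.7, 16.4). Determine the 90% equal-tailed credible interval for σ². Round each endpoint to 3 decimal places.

[1.877, 9.191]

Inverse-Gamma(4.7, 16.4) quantiles: F⁻¹(0.05) and F⁻¹(0.95).
Equivalently, 1/σ² ~ Gamma(4.7, rate = 16.4); invert its 0.95 and 0.05 quantiles.
Posterior mean ≈ 4.432, SD ≈ 2.697; a Normal approximation gives roughly [-0.005, 8.869].
Exact: lower = 1.877; upper = 9.191.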